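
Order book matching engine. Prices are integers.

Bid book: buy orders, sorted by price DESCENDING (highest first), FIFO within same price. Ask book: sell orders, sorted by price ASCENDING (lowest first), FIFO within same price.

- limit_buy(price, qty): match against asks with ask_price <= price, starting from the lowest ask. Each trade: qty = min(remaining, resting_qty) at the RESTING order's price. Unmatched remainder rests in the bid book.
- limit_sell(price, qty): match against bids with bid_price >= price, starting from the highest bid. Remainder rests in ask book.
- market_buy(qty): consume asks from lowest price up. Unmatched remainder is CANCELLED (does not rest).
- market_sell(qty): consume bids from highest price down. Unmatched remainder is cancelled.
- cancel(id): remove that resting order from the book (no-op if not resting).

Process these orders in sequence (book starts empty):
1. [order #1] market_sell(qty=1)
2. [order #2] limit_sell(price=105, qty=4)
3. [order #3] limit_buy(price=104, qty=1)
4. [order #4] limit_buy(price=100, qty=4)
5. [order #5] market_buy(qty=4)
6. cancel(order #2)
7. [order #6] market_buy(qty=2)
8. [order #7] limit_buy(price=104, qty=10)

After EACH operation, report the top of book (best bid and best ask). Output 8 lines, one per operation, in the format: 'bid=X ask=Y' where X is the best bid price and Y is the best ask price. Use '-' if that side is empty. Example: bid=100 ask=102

After op 1 [order #1] market_sell(qty=1): fills=none; bids=[-] asks=[-]
After op 2 [order #2] limit_sell(price=105, qty=4): fills=none; bids=[-] asks=[#2:4@105]
After op 3 [order #3] limit_buy(price=104, qty=1): fills=none; bids=[#3:1@104] asks=[#2:4@105]
After op 4 [order #4] limit_buy(price=100, qty=4): fills=none; bids=[#3:1@104 #4:4@100] asks=[#2:4@105]
After op 5 [order #5] market_buy(qty=4): fills=#5x#2:4@105; bids=[#3:1@104 #4:4@100] asks=[-]
After op 6 cancel(order #2): fills=none; bids=[#3:1@104 #4:4@100] asks=[-]
After op 7 [order #6] market_buy(qty=2): fills=none; bids=[#3:1@104 #4:4@100] asks=[-]
After op 8 [order #7] limit_buy(price=104, qty=10): fills=none; bids=[#3:1@104 #7:10@104 #4:4@100] asks=[-]

Answer: bid=- ask=-
bid=- ask=105
bid=104 ask=105
bid=104 ask=105
bid=104 ask=-
bid=104 ask=-
bid=104 ask=-
bid=104 ask=-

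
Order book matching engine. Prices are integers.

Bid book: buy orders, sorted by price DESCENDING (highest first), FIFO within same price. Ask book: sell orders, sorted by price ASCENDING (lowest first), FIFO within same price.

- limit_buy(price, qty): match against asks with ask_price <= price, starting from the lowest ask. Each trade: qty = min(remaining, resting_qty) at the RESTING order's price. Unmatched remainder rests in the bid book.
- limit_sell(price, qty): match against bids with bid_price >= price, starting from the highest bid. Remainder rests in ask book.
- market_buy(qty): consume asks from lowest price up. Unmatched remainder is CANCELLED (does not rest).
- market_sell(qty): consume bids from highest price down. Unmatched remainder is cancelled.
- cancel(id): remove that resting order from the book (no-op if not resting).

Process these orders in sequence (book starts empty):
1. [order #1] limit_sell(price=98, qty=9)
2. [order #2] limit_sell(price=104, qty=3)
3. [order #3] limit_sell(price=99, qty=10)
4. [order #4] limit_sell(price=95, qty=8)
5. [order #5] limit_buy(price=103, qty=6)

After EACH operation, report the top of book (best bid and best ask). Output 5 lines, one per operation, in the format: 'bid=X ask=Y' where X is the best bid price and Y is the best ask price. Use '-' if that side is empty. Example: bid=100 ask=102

After op 1 [order #1] limit_sell(price=98, qty=9): fills=none; bids=[-] asks=[#1:9@98]
After op 2 [order #2] limit_sell(price=104, qty=3): fills=none; bids=[-] asks=[#1:9@98 #2:3@104]
After op 3 [order #3] limit_sell(price=99, qty=10): fills=none; bids=[-] asks=[#1:9@98 #3:10@99 #2:3@104]
After op 4 [order #4] limit_sell(price=95, qty=8): fills=none; bids=[-] asks=[#4:8@95 #1:9@98 #3:10@99 #2:3@104]
After op 5 [order #5] limit_buy(price=103, qty=6): fills=#5x#4:6@95; bids=[-] asks=[#4:2@95 #1:9@98 #3:10@99 #2:3@104]

Answer: bid=- ask=98
bid=- ask=98
bid=- ask=98
bid=- ask=95
bid=- ask=95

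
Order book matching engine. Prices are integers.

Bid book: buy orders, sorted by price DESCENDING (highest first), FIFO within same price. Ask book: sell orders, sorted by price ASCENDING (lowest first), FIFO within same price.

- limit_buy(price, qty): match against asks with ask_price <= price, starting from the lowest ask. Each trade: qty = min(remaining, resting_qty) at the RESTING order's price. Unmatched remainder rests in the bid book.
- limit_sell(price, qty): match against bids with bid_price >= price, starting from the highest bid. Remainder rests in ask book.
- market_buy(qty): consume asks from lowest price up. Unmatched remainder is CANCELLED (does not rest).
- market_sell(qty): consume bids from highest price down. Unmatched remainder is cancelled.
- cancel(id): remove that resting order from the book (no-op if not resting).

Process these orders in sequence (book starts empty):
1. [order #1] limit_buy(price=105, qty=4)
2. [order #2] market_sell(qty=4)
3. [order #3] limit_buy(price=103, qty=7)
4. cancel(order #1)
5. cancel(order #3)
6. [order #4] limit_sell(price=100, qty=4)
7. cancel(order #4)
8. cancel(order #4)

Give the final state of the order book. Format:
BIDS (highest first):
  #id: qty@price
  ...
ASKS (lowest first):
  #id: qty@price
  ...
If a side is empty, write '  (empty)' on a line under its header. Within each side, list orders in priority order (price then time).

Answer: BIDS (highest first):
  (empty)
ASKS (lowest first):
  (empty)

Derivation:
After op 1 [order #1] limit_buy(price=105, qty=4): fills=none; bids=[#1:4@105] asks=[-]
After op 2 [order #2] market_sell(qty=4): fills=#1x#2:4@105; bids=[-] asks=[-]
After op 3 [order #3] limit_buy(price=103, qty=7): fills=none; bids=[#3:7@103] asks=[-]
After op 4 cancel(order #1): fills=none; bids=[#3:7@103] asks=[-]
After op 5 cancel(order #3): fills=none; bids=[-] asks=[-]
After op 6 [order #4] limit_sell(price=100, qty=4): fills=none; bids=[-] asks=[#4:4@100]
After op 7 cancel(order #4): fills=none; bids=[-] asks=[-]
After op 8 cancel(order #4): fills=none; bids=[-] asks=[-]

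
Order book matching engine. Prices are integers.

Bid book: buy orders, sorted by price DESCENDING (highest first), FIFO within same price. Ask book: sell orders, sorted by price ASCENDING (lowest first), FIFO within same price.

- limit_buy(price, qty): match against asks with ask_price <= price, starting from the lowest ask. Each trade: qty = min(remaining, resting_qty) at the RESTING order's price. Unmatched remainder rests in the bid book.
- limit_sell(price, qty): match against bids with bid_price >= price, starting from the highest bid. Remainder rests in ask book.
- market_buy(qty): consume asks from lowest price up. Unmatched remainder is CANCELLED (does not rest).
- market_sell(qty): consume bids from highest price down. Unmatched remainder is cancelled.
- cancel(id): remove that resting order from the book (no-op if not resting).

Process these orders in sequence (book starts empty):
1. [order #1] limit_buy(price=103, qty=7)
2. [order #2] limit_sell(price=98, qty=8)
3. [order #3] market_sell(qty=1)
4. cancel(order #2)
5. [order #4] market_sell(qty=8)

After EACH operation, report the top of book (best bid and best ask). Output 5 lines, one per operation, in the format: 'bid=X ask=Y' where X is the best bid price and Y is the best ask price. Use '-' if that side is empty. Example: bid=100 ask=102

After op 1 [order #1] limit_buy(price=103, qty=7): fills=none; bids=[#1:7@103] asks=[-]
After op 2 [order #2] limit_sell(price=98, qty=8): fills=#1x#2:7@103; bids=[-] asks=[#2:1@98]
After op 3 [order #3] market_sell(qty=1): fills=none; bids=[-] asks=[#2:1@98]
After op 4 cancel(order #2): fills=none; bids=[-] asks=[-]
After op 5 [order #4] market_sell(qty=8): fills=none; bids=[-] asks=[-]

Answer: bid=103 ask=-
bid=- ask=98
bid=- ask=98
bid=- ask=-
bid=- ask=-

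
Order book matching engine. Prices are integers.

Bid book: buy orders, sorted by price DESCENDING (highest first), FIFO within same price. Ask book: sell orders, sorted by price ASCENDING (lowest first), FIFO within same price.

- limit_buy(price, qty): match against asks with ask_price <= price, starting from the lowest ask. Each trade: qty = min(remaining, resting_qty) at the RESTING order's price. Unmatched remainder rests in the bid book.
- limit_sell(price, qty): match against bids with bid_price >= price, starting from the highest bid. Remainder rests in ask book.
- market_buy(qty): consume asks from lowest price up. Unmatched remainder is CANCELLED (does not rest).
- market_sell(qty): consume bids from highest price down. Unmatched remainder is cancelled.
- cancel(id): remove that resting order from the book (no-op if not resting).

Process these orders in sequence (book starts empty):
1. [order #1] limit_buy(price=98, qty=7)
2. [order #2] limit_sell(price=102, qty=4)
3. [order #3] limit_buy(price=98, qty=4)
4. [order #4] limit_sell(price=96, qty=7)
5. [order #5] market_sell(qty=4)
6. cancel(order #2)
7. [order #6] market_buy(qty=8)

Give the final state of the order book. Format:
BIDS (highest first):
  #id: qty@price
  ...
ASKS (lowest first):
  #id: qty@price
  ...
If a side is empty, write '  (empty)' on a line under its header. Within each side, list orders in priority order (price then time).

Answer: BIDS (highest first):
  (empty)
ASKS (lowest first):
  (empty)

Derivation:
After op 1 [order #1] limit_buy(price=98, qty=7): fills=none; bids=[#1:7@98] asks=[-]
After op 2 [order #2] limit_sell(price=102, qty=4): fills=none; bids=[#1:7@98] asks=[#2:4@102]
After op 3 [order #3] limit_buy(price=98, qty=4): fills=none; bids=[#1:7@98 #3:4@98] asks=[#2:4@102]
After op 4 [order #4] limit_sell(price=96, qty=7): fills=#1x#4:7@98; bids=[#3:4@98] asks=[#2:4@102]
After op 5 [order #5] market_sell(qty=4): fills=#3x#5:4@98; bids=[-] asks=[#2:4@102]
After op 6 cancel(order #2): fills=none; bids=[-] asks=[-]
After op 7 [order #6] market_buy(qty=8): fills=none; bids=[-] asks=[-]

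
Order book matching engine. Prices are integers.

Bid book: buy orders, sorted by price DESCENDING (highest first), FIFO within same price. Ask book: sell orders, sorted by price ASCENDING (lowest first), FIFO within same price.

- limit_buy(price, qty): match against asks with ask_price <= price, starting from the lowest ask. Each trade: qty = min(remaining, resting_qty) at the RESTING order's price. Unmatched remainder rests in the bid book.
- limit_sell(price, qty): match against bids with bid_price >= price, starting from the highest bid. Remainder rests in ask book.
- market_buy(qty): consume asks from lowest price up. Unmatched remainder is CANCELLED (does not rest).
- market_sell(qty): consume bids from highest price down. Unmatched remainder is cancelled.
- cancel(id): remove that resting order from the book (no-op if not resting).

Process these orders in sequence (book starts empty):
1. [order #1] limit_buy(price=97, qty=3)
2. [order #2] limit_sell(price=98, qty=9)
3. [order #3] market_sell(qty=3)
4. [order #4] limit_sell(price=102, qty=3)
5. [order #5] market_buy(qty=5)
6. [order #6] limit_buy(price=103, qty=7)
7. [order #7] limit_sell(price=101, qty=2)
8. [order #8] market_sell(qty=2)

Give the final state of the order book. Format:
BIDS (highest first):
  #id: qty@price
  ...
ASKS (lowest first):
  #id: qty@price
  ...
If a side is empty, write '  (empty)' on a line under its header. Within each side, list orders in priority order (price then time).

Answer: BIDS (highest first):
  (empty)
ASKS (lowest first):
  #7: 2@101

Derivation:
After op 1 [order #1] limit_buy(price=97, qty=3): fills=none; bids=[#1:3@97] asks=[-]
After op 2 [order #2] limit_sell(price=98, qty=9): fills=none; bids=[#1:3@97] asks=[#2:9@98]
After op 3 [order #3] market_sell(qty=3): fills=#1x#3:3@97; bids=[-] asks=[#2:9@98]
After op 4 [order #4] limit_sell(price=102, qty=3): fills=none; bids=[-] asks=[#2:9@98 #4:3@102]
After op 5 [order #5] market_buy(qty=5): fills=#5x#2:5@98; bids=[-] asks=[#2:4@98 #4:3@102]
After op 6 [order #6] limit_buy(price=103, qty=7): fills=#6x#2:4@98 #6x#4:3@102; bids=[-] asks=[-]
After op 7 [order #7] limit_sell(price=101, qty=2): fills=none; bids=[-] asks=[#7:2@101]
After op 8 [order #8] market_sell(qty=2): fills=none; bids=[-] asks=[#7:2@101]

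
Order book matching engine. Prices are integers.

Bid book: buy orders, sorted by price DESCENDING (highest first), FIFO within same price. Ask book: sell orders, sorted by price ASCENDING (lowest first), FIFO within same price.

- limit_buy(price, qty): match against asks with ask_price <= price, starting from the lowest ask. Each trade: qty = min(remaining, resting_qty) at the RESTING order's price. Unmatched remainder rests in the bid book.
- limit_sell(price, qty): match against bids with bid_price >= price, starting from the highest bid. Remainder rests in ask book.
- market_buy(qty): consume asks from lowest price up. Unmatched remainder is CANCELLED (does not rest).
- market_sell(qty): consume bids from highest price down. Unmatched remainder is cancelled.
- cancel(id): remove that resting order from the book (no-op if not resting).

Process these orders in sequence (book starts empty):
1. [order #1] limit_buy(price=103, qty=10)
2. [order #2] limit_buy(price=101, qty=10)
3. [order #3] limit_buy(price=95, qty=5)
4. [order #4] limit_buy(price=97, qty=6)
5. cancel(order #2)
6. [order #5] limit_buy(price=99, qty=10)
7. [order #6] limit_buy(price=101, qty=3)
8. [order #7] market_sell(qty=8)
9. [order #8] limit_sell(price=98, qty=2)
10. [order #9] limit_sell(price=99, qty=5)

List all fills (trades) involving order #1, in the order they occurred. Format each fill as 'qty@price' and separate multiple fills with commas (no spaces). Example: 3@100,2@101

Answer: 8@103,2@103

Derivation:
After op 1 [order #1] limit_buy(price=103, qty=10): fills=none; bids=[#1:10@103] asks=[-]
After op 2 [order #2] limit_buy(price=101, qty=10): fills=none; bids=[#1:10@103 #2:10@101] asks=[-]
After op 3 [order #3] limit_buy(price=95, qty=5): fills=none; bids=[#1:10@103 #2:10@101 #3:5@95] asks=[-]
After op 4 [order #4] limit_buy(price=97, qty=6): fills=none; bids=[#1:10@103 #2:10@101 #4:6@97 #3:5@95] asks=[-]
After op 5 cancel(order #2): fills=none; bids=[#1:10@103 #4:6@97 #3:5@95] asks=[-]
After op 6 [order #5] limit_buy(price=99, qty=10): fills=none; bids=[#1:10@103 #5:10@99 #4:6@97 #3:5@95] asks=[-]
After op 7 [order #6] limit_buy(price=101, qty=3): fills=none; bids=[#1:10@103 #6:3@101 #5:10@99 #4:6@97 #3:5@95] asks=[-]
After op 8 [order #7] market_sell(qty=8): fills=#1x#7:8@103; bids=[#1:2@103 #6:3@101 #5:10@99 #4:6@97 #3:5@95] asks=[-]
After op 9 [order #8] limit_sell(price=98, qty=2): fills=#1x#8:2@103; bids=[#6:3@101 #5:10@99 #4:6@97 #3:5@95] asks=[-]
After op 10 [order #9] limit_sell(price=99, qty=5): fills=#6x#9:3@101 #5x#9:2@99; bids=[#5:8@99 #4:6@97 #3:5@95] asks=[-]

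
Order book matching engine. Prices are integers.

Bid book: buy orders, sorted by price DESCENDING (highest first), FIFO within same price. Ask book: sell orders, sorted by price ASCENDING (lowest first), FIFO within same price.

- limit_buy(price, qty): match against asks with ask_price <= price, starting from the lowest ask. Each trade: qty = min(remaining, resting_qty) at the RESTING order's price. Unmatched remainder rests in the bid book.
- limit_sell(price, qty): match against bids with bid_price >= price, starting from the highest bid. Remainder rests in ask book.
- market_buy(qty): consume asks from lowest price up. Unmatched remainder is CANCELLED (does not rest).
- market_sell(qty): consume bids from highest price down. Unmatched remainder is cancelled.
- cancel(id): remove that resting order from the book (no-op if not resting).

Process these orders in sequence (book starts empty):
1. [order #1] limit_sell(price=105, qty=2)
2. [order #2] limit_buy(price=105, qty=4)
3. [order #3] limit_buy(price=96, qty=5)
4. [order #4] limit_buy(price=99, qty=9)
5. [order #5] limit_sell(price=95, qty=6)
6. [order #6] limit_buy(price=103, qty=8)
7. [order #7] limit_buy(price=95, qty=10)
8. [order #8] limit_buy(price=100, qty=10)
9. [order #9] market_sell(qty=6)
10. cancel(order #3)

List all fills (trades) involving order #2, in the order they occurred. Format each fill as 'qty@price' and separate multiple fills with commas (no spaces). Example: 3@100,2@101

After op 1 [order #1] limit_sell(price=105, qty=2): fills=none; bids=[-] asks=[#1:2@105]
After op 2 [order #2] limit_buy(price=105, qty=4): fills=#2x#1:2@105; bids=[#2:2@105] asks=[-]
After op 3 [order #3] limit_buy(price=96, qty=5): fills=none; bids=[#2:2@105 #3:5@96] asks=[-]
After op 4 [order #4] limit_buy(price=99, qty=9): fills=none; bids=[#2:2@105 #4:9@99 #3:5@96] asks=[-]
After op 5 [order #5] limit_sell(price=95, qty=6): fills=#2x#5:2@105 #4x#5:4@99; bids=[#4:5@99 #3:5@96] asks=[-]
After op 6 [order #6] limit_buy(price=103, qty=8): fills=none; bids=[#6:8@103 #4:5@99 #3:5@96] asks=[-]
After op 7 [order #7] limit_buy(price=95, qty=10): fills=none; bids=[#6:8@103 #4:5@99 #3:5@96 #7:10@95] asks=[-]
After op 8 [order #8] limit_buy(price=100, qty=10): fills=none; bids=[#6:8@103 #8:10@100 #4:5@99 #3:5@96 #7:10@95] asks=[-]
After op 9 [order #9] market_sell(qty=6): fills=#6x#9:6@103; bids=[#6:2@103 #8:10@100 #4:5@99 #3:5@96 #7:10@95] asks=[-]
After op 10 cancel(order #3): fills=none; bids=[#6:2@103 #8:10@100 #4:5@99 #7:10@95] asks=[-]

Answer: 2@105,2@105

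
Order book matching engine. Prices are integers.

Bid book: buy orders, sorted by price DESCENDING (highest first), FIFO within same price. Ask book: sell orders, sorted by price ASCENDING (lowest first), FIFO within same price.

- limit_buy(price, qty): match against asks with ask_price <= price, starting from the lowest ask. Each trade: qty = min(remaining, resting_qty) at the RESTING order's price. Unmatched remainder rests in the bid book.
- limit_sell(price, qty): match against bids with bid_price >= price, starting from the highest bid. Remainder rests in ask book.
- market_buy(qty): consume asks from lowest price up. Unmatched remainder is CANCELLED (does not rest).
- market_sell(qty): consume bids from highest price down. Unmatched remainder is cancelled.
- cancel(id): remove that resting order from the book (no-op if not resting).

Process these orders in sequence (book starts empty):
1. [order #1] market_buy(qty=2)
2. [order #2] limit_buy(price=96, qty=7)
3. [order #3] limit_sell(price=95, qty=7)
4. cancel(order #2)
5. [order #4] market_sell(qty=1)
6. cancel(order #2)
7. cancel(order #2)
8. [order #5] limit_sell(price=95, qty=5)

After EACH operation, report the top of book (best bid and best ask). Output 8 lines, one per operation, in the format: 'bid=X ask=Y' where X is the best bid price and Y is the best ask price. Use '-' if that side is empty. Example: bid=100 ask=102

After op 1 [order #1] market_buy(qty=2): fills=none; bids=[-] asks=[-]
After op 2 [order #2] limit_buy(price=96, qty=7): fills=none; bids=[#2:7@96] asks=[-]
After op 3 [order #3] limit_sell(price=95, qty=7): fills=#2x#3:7@96; bids=[-] asks=[-]
After op 4 cancel(order #2): fills=none; bids=[-] asks=[-]
After op 5 [order #4] market_sell(qty=1): fills=none; bids=[-] asks=[-]
After op 6 cancel(order #2): fills=none; bids=[-] asks=[-]
After op 7 cancel(order #2): fills=none; bids=[-] asks=[-]
After op 8 [order #5] limit_sell(price=95, qty=5): fills=none; bids=[-] asks=[#5:5@95]

Answer: bid=- ask=-
bid=96 ask=-
bid=- ask=-
bid=- ask=-
bid=- ask=-
bid=- ask=-
bid=- ask=-
bid=- ask=95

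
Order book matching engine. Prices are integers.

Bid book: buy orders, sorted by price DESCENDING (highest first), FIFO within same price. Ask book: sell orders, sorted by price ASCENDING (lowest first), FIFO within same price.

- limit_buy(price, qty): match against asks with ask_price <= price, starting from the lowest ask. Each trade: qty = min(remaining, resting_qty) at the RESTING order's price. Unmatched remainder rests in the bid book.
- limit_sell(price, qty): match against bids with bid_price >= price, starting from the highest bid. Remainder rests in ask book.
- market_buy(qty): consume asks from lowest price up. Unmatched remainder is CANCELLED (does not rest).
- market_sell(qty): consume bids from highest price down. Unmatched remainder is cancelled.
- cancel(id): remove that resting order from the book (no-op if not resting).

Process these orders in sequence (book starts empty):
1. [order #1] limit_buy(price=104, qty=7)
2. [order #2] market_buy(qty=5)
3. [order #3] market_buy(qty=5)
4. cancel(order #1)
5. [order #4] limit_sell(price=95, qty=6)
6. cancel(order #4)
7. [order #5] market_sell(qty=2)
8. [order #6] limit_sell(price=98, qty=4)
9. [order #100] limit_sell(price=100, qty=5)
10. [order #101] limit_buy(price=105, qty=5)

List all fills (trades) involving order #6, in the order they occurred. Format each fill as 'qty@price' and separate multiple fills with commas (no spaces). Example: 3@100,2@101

Answer: 4@98

Derivation:
After op 1 [order #1] limit_buy(price=104, qty=7): fills=none; bids=[#1:7@104] asks=[-]
After op 2 [order #2] market_buy(qty=5): fills=none; bids=[#1:7@104] asks=[-]
After op 3 [order #3] market_buy(qty=5): fills=none; bids=[#1:7@104] asks=[-]
After op 4 cancel(order #1): fills=none; bids=[-] asks=[-]
After op 5 [order #4] limit_sell(price=95, qty=6): fills=none; bids=[-] asks=[#4:6@95]
After op 6 cancel(order #4): fills=none; bids=[-] asks=[-]
After op 7 [order #5] market_sell(qty=2): fills=none; bids=[-] asks=[-]
After op 8 [order #6] limit_sell(price=98, qty=4): fills=none; bids=[-] asks=[#6:4@98]
After op 9 [order #100] limit_sell(price=100, qty=5): fills=none; bids=[-] asks=[#6:4@98 #100:5@100]
After op 10 [order #101] limit_buy(price=105, qty=5): fills=#101x#6:4@98 #101x#100:1@100; bids=[-] asks=[#100:4@100]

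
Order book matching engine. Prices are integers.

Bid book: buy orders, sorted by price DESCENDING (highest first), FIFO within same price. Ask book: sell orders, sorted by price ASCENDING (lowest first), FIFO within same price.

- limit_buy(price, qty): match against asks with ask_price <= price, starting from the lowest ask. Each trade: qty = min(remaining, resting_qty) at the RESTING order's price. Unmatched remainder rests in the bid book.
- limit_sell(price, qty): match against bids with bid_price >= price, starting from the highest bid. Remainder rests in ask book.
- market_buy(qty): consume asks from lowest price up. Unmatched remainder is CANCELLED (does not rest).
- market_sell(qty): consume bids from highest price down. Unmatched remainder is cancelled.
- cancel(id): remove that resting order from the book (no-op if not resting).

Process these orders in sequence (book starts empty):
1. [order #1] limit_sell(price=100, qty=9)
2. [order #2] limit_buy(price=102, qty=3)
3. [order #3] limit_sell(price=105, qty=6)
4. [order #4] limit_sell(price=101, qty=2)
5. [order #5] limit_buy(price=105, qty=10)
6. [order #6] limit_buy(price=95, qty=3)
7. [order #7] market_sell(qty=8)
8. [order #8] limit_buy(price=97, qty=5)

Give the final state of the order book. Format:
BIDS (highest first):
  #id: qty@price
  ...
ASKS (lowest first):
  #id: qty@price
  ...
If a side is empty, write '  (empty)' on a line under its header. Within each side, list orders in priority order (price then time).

Answer: BIDS (highest first):
  #8: 5@97
ASKS (lowest first):
  #3: 4@105

Derivation:
After op 1 [order #1] limit_sell(price=100, qty=9): fills=none; bids=[-] asks=[#1:9@100]
After op 2 [order #2] limit_buy(price=102, qty=3): fills=#2x#1:3@100; bids=[-] asks=[#1:6@100]
After op 3 [order #3] limit_sell(price=105, qty=6): fills=none; bids=[-] asks=[#1:6@100 #3:6@105]
After op 4 [order #4] limit_sell(price=101, qty=2): fills=none; bids=[-] asks=[#1:6@100 #4:2@101 #3:6@105]
After op 5 [order #5] limit_buy(price=105, qty=10): fills=#5x#1:6@100 #5x#4:2@101 #5x#3:2@105; bids=[-] asks=[#3:4@105]
After op 6 [order #6] limit_buy(price=95, qty=3): fills=none; bids=[#6:3@95] asks=[#3:4@105]
After op 7 [order #7] market_sell(qty=8): fills=#6x#7:3@95; bids=[-] asks=[#3:4@105]
After op 8 [order #8] limit_buy(price=97, qty=5): fills=none; bids=[#8:5@97] asks=[#3:4@105]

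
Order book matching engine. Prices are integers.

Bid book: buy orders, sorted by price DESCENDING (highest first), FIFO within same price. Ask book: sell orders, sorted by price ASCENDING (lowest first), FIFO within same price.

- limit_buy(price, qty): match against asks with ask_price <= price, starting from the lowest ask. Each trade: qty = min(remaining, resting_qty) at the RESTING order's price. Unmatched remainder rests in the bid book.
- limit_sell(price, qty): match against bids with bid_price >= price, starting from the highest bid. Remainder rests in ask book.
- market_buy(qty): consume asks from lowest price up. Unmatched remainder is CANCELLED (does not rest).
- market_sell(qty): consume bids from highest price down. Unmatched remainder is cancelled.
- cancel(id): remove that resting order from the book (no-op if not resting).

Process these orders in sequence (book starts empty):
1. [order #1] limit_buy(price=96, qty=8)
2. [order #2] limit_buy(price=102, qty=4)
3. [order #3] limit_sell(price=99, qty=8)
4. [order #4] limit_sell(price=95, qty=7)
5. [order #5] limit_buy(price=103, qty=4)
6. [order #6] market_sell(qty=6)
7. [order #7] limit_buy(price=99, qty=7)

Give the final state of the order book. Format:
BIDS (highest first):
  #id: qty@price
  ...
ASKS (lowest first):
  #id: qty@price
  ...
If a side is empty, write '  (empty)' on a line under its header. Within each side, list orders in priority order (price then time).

After op 1 [order #1] limit_buy(price=96, qty=8): fills=none; bids=[#1:8@96] asks=[-]
After op 2 [order #2] limit_buy(price=102, qty=4): fills=none; bids=[#2:4@102 #1:8@96] asks=[-]
After op 3 [order #3] limit_sell(price=99, qty=8): fills=#2x#3:4@102; bids=[#1:8@96] asks=[#3:4@99]
After op 4 [order #4] limit_sell(price=95, qty=7): fills=#1x#4:7@96; bids=[#1:1@96] asks=[#3:4@99]
After op 5 [order #5] limit_buy(price=103, qty=4): fills=#5x#3:4@99; bids=[#1:1@96] asks=[-]
After op 6 [order #6] market_sell(qty=6): fills=#1x#6:1@96; bids=[-] asks=[-]
After op 7 [order #7] limit_buy(price=99, qty=7): fills=none; bids=[#7:7@99] asks=[-]

Answer: BIDS (highest first):
  #7: 7@99
ASKS (lowest first):
  (empty)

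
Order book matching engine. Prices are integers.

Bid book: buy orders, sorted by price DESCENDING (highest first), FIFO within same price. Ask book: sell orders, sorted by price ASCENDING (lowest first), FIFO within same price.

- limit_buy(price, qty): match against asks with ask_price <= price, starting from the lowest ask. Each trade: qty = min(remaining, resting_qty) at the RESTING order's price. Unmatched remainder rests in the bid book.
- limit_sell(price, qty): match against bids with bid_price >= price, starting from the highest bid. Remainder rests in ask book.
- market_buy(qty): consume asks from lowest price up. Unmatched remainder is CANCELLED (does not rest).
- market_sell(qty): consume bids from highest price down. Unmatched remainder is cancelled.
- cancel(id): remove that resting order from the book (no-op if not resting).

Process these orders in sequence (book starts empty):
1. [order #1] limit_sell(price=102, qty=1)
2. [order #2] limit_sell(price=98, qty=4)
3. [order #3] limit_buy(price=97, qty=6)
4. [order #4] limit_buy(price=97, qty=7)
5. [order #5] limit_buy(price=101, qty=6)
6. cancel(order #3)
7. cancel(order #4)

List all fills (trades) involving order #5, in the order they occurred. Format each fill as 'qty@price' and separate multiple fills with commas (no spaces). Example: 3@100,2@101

Answer: 4@98

Derivation:
After op 1 [order #1] limit_sell(price=102, qty=1): fills=none; bids=[-] asks=[#1:1@102]
After op 2 [order #2] limit_sell(price=98, qty=4): fills=none; bids=[-] asks=[#2:4@98 #1:1@102]
After op 3 [order #3] limit_buy(price=97, qty=6): fills=none; bids=[#3:6@97] asks=[#2:4@98 #1:1@102]
After op 4 [order #4] limit_buy(price=97, qty=7): fills=none; bids=[#3:6@97 #4:7@97] asks=[#2:4@98 #1:1@102]
After op 5 [order #5] limit_buy(price=101, qty=6): fills=#5x#2:4@98; bids=[#5:2@101 #3:6@97 #4:7@97] asks=[#1:1@102]
After op 6 cancel(order #3): fills=none; bids=[#5:2@101 #4:7@97] asks=[#1:1@102]
After op 7 cancel(order #4): fills=none; bids=[#5:2@101] asks=[#1:1@102]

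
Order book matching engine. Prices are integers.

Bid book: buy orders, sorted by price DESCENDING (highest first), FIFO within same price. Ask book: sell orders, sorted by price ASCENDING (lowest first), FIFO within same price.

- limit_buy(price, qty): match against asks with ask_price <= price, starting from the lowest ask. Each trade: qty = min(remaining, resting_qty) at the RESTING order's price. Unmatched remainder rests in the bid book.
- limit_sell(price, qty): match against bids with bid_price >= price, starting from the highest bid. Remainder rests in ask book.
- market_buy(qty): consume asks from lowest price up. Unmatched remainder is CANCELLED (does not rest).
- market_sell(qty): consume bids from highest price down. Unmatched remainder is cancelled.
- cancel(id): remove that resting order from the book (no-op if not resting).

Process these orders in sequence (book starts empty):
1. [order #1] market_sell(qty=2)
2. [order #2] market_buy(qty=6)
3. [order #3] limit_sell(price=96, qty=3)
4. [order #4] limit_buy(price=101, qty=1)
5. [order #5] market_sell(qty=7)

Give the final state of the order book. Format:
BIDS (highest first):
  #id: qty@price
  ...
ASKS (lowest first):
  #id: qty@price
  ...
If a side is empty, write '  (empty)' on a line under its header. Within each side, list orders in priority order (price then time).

Answer: BIDS (highest first):
  (empty)
ASKS (lowest first):
  #3: 2@96

Derivation:
After op 1 [order #1] market_sell(qty=2): fills=none; bids=[-] asks=[-]
After op 2 [order #2] market_buy(qty=6): fills=none; bids=[-] asks=[-]
After op 3 [order #3] limit_sell(price=96, qty=3): fills=none; bids=[-] asks=[#3:3@96]
After op 4 [order #4] limit_buy(price=101, qty=1): fills=#4x#3:1@96; bids=[-] asks=[#3:2@96]
After op 5 [order #5] market_sell(qty=7): fills=none; bids=[-] asks=[#3:2@96]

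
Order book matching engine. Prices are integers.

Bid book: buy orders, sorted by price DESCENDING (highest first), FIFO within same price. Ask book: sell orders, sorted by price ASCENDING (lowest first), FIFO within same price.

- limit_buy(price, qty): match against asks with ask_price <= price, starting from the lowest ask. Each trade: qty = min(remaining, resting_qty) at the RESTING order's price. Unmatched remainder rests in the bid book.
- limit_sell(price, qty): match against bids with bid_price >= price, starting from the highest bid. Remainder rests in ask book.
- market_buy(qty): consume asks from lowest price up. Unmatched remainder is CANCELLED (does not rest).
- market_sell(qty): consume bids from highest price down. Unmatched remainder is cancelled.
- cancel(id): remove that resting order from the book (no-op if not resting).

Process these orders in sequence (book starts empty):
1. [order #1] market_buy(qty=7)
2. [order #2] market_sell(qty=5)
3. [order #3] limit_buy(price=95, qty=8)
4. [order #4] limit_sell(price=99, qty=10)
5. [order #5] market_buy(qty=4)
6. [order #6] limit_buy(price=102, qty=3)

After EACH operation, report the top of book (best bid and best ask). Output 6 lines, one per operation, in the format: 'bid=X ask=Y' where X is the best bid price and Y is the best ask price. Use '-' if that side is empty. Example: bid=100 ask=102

Answer: bid=- ask=-
bid=- ask=-
bid=95 ask=-
bid=95 ask=99
bid=95 ask=99
bid=95 ask=99

Derivation:
After op 1 [order #1] market_buy(qty=7): fills=none; bids=[-] asks=[-]
After op 2 [order #2] market_sell(qty=5): fills=none; bids=[-] asks=[-]
After op 3 [order #3] limit_buy(price=95, qty=8): fills=none; bids=[#3:8@95] asks=[-]
After op 4 [order #4] limit_sell(price=99, qty=10): fills=none; bids=[#3:8@95] asks=[#4:10@99]
After op 5 [order #5] market_buy(qty=4): fills=#5x#4:4@99; bids=[#3:8@95] asks=[#4:6@99]
After op 6 [order #6] limit_buy(price=102, qty=3): fills=#6x#4:3@99; bids=[#3:8@95] asks=[#4:3@99]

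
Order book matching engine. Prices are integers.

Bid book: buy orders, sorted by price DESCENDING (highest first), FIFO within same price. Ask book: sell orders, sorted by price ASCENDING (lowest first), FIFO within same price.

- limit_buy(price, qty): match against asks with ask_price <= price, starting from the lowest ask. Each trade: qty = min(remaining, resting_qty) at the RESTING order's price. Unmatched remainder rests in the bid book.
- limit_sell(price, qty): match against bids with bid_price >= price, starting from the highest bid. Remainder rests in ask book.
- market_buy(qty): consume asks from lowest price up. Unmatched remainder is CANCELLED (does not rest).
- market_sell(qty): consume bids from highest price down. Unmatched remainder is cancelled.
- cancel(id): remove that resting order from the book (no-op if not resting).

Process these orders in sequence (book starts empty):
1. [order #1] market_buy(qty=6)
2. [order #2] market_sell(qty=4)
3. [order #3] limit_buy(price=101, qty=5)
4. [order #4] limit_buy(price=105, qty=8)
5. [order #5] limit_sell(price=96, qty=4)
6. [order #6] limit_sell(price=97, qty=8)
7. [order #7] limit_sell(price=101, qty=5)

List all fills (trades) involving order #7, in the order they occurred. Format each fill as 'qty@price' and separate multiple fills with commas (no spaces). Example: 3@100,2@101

After op 1 [order #1] market_buy(qty=6): fills=none; bids=[-] asks=[-]
After op 2 [order #2] market_sell(qty=4): fills=none; bids=[-] asks=[-]
After op 3 [order #3] limit_buy(price=101, qty=5): fills=none; bids=[#3:5@101] asks=[-]
After op 4 [order #4] limit_buy(price=105, qty=8): fills=none; bids=[#4:8@105 #3:5@101] asks=[-]
After op 5 [order #5] limit_sell(price=96, qty=4): fills=#4x#5:4@105; bids=[#4:4@105 #3:5@101] asks=[-]
After op 6 [order #6] limit_sell(price=97, qty=8): fills=#4x#6:4@105 #3x#6:4@101; bids=[#3:1@101] asks=[-]
After op 7 [order #7] limit_sell(price=101, qty=5): fills=#3x#7:1@101; bids=[-] asks=[#7:4@101]

Answer: 1@101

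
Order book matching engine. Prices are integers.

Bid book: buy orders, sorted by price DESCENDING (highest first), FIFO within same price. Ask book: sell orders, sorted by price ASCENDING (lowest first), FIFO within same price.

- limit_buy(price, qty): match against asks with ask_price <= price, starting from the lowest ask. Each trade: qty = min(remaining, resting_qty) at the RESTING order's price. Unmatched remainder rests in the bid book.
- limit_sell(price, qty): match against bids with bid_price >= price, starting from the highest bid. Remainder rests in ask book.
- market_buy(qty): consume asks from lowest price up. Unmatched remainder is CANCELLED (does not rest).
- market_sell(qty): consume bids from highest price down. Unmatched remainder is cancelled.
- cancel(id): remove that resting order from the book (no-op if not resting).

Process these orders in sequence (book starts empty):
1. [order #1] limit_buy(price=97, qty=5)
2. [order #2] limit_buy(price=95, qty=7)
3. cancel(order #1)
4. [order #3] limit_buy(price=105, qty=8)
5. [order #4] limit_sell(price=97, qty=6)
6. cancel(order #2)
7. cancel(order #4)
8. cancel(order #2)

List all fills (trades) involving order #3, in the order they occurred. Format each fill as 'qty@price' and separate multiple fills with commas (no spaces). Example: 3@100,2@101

Answer: 6@105

Derivation:
After op 1 [order #1] limit_buy(price=97, qty=5): fills=none; bids=[#1:5@97] asks=[-]
After op 2 [order #2] limit_buy(price=95, qty=7): fills=none; bids=[#1:5@97 #2:7@95] asks=[-]
After op 3 cancel(order #1): fills=none; bids=[#2:7@95] asks=[-]
After op 4 [order #3] limit_buy(price=105, qty=8): fills=none; bids=[#3:8@105 #2:7@95] asks=[-]
After op 5 [order #4] limit_sell(price=97, qty=6): fills=#3x#4:6@105; bids=[#3:2@105 #2:7@95] asks=[-]
After op 6 cancel(order #2): fills=none; bids=[#3:2@105] asks=[-]
After op 7 cancel(order #4): fills=none; bids=[#3:2@105] asks=[-]
After op 8 cancel(order #2): fills=none; bids=[#3:2@105] asks=[-]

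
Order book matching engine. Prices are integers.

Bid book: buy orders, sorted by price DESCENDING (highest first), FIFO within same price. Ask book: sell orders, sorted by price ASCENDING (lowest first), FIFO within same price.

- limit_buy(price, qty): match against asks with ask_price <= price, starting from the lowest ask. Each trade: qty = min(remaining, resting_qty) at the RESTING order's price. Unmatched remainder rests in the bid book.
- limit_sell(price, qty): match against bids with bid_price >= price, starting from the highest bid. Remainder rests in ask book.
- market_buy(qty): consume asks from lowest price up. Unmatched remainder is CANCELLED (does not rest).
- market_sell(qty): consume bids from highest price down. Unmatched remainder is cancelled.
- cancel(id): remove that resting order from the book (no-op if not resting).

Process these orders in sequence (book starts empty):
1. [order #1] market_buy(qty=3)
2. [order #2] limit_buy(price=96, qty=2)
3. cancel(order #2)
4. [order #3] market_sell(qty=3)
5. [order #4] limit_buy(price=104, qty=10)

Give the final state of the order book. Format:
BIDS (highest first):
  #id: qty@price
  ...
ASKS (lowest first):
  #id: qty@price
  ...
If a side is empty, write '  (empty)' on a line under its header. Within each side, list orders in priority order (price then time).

After op 1 [order #1] market_buy(qty=3): fills=none; bids=[-] asks=[-]
After op 2 [order #2] limit_buy(price=96, qty=2): fills=none; bids=[#2:2@96] asks=[-]
After op 3 cancel(order #2): fills=none; bids=[-] asks=[-]
After op 4 [order #3] market_sell(qty=3): fills=none; bids=[-] asks=[-]
After op 5 [order #4] limit_buy(price=104, qty=10): fills=none; bids=[#4:10@104] asks=[-]

Answer: BIDS (highest first):
  #4: 10@104
ASKS (lowest first):
  (empty)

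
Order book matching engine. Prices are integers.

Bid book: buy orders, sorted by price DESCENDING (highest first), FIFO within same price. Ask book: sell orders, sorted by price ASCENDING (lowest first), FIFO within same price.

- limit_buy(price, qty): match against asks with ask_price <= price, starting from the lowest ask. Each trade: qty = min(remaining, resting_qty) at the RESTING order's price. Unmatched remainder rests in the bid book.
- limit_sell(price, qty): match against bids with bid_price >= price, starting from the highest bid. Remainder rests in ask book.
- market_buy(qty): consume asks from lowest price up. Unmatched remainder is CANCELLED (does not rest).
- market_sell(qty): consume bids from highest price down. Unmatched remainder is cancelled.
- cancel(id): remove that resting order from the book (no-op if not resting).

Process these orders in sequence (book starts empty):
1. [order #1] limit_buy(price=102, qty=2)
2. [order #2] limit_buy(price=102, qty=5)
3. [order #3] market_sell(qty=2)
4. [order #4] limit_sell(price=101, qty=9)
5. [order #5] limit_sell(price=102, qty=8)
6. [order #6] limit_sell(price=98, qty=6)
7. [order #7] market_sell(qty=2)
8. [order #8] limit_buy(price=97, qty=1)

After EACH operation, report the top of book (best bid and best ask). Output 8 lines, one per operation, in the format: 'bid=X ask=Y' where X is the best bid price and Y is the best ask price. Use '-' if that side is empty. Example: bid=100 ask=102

Answer: bid=102 ask=-
bid=102 ask=-
bid=102 ask=-
bid=- ask=101
bid=- ask=101
bid=- ask=98
bid=- ask=98
bid=97 ask=98

Derivation:
After op 1 [order #1] limit_buy(price=102, qty=2): fills=none; bids=[#1:2@102] asks=[-]
After op 2 [order #2] limit_buy(price=102, qty=5): fills=none; bids=[#1:2@102 #2:5@102] asks=[-]
After op 3 [order #3] market_sell(qty=2): fills=#1x#3:2@102; bids=[#2:5@102] asks=[-]
After op 4 [order #4] limit_sell(price=101, qty=9): fills=#2x#4:5@102; bids=[-] asks=[#4:4@101]
After op 5 [order #5] limit_sell(price=102, qty=8): fills=none; bids=[-] asks=[#4:4@101 #5:8@102]
After op 6 [order #6] limit_sell(price=98, qty=6): fills=none; bids=[-] asks=[#6:6@98 #4:4@101 #5:8@102]
After op 7 [order #7] market_sell(qty=2): fills=none; bids=[-] asks=[#6:6@98 #4:4@101 #5:8@102]
After op 8 [order #8] limit_buy(price=97, qty=1): fills=none; bids=[#8:1@97] asks=[#6:6@98 #4:4@101 #5:8@102]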